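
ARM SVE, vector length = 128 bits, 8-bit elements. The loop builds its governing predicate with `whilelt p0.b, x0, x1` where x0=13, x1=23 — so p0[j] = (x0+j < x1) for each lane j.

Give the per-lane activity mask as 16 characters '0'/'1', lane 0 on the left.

lane count: 128 div 8 = 16
active while 13+j < 23, i.e. j ∈ [0,10) capped at 16 ⇒ 10
bits (lane 0 leftmost): 1111111111000000

predicate = 1111111111000000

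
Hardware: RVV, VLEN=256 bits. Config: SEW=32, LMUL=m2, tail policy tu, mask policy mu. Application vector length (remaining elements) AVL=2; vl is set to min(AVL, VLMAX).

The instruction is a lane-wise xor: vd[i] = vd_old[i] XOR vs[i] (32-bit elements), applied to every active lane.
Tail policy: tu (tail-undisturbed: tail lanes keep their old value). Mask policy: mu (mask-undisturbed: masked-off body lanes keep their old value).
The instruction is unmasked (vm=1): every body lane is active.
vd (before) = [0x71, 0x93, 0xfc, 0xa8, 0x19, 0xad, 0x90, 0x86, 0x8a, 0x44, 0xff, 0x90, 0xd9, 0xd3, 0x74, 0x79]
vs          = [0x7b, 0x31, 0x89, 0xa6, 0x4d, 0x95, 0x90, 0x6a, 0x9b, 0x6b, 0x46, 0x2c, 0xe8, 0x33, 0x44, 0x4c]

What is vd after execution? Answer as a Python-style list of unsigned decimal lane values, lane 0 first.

VLMAX = VLEN×LMUL/SEW = 256×2/32 = 16
AVL=2 ≤ VLMAX=16, so vl = 2
[0] xor(0x71,0x7b) = 0x0a
[1] xor(0x93,0x31) = 0xa2
[2] tail/keep = 0xfc
[3] tail/keep = 0xa8
[4] tail/keep = 0x19
[5] tail/keep = 0xad
[6] tail/keep = 0x90
[7] tail/keep = 0x86
[8] tail/keep = 0x8a
[9] tail/keep = 0x44
[10] tail/keep = 0xff
[11] tail/keep = 0x90
[12] tail/keep = 0xd9
[13] tail/keep = 0xd3
[14] tail/keep = 0x74
[15] tail/keep = 0x79

vd = [10, 162, 252, 168, 25, 173, 144, 134, 138, 68, 255, 144, 217, 211, 116, 121]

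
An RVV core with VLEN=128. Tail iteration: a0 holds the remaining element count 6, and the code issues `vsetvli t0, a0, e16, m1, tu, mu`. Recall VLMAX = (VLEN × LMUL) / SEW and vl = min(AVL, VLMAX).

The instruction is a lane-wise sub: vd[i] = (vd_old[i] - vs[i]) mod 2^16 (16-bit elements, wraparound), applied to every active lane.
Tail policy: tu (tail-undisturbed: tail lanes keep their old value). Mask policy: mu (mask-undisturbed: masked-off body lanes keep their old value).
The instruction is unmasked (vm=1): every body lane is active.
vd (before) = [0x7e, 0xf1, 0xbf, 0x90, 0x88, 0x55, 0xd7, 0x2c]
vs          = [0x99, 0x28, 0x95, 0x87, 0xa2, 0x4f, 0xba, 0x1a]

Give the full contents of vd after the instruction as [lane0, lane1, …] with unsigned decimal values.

vd = [65509, 201, 42, 9, 65510, 6, 215, 44]

lanes per group: 128·1/16 = 8
AVL=6 ≤ VLMAX=8, so vl = 6
vd[0] sub(0x7e,0x99) -> 0xffe5
vd[1] sub(0xf1,0x28) -> 0xc9
vd[2] sub(0xbf,0x95) -> 0x2a
vd[3] sub(0x90,0x87) -> 0x09
vd[4] sub(0x88,0xa2) -> 0xffe6
vd[5] sub(0x55,0x4f) -> 0x06
vd[6] tail/keep -> 0xd7
vd[7] tail/keep -> 0x2c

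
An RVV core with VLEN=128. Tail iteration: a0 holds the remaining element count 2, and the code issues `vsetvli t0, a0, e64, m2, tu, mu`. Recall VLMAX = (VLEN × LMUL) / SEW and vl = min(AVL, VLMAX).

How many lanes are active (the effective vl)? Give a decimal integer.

vl = 2

lanes per group: 128·2/64 = 4
vl ← min(2, 4) = 2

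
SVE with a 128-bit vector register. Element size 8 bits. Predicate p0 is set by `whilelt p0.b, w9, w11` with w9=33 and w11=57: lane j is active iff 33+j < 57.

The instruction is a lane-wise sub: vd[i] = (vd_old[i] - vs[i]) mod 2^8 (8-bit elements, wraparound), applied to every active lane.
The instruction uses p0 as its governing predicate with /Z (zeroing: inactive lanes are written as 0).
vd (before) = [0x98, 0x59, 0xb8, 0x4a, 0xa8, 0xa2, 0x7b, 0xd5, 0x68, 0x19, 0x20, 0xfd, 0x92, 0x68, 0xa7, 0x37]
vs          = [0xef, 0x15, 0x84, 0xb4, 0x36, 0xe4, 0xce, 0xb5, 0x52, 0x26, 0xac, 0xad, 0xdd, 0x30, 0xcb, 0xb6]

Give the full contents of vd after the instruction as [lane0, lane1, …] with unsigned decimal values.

lane count: 128 div 8 = 16
whilelt: lane j active iff 33+j < 57 → j < 24 → 16 active
lane  0: sub(0x98,0xef) ⇒ 0xa9
lane  1: sub(0x59,0x15) ⇒ 0x44
lane  2: sub(0xb8,0x84) ⇒ 0x34
lane  3: sub(0x4a,0xb4) ⇒ 0x96
lane  4: sub(0xa8,0x36) ⇒ 0x72
lane  5: sub(0xa2,0xe4) ⇒ 0xbe
lane  6: sub(0x7b,0xce) ⇒ 0xad
lane  7: sub(0xd5,0xb5) ⇒ 0x20
lane  8: sub(0x68,0x52) ⇒ 0x16
lane  9: sub(0x19,0x26) ⇒ 0xf3
lane 10: sub(0x20,0xac) ⇒ 0x74
lane 11: sub(0xfd,0xad) ⇒ 0x50
lane 12: sub(0x92,0xdd) ⇒ 0xb5
lane 13: sub(0x68,0x30) ⇒ 0x38
lane 14: sub(0xa7,0xcb) ⇒ 0xdc
lane 15: sub(0x37,0xb6) ⇒ 0x81

vd = [169, 68, 52, 150, 114, 190, 173, 32, 22, 243, 116, 80, 181, 56, 220, 129]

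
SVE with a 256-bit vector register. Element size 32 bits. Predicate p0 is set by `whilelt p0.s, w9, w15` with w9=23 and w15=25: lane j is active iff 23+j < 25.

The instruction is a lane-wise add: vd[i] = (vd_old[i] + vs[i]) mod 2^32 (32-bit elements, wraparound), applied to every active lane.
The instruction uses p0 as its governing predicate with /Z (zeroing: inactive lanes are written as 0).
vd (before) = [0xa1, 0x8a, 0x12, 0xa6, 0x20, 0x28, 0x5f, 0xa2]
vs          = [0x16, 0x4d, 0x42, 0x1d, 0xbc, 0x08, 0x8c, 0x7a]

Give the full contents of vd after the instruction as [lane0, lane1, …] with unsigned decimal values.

256-bit reg / 32-bit elem → 8 lanes
p0[j] = (23+j < 25); true for j=0..1 → 2 lanes set
  i=0: add(0xa1,0x16) → 183
  i=1: add(0x8a,0x4d) → 215
  i=2: tail/zero → 0
  i=3: tail/zero → 0
  i=4: tail/zero → 0
  i=5: tail/zero → 0
  i=6: tail/zero → 0
  i=7: tail/zero → 0

vd = [183, 215, 0, 0, 0, 0, 0, 0]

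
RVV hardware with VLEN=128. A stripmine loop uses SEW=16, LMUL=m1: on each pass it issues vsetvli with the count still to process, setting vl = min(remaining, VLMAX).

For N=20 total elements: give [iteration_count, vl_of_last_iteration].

[iterations, last_vl] = [3, 4]

lanes per group: 128·1/16 = 8
20 elements at 8/iter → 3 passes, remainder 4 on the last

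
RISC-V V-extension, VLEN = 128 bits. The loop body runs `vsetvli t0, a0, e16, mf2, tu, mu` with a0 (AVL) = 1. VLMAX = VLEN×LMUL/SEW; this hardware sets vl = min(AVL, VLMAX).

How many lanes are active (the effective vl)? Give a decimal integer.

vl = 1

VLMAX = (128 × 1/2) / 16 = 4 lanes
AVL=1 ≤ VLMAX=4, so vl = 1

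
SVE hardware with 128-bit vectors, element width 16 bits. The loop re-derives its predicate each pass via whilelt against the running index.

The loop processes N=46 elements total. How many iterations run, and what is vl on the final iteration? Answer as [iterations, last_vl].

[iterations, last_vl] = [6, 6]

lane count: 128 div 16 = 8
N=46: ⌈46/8⌉ = 6 iters; last vl = 46 − 5×8 = 6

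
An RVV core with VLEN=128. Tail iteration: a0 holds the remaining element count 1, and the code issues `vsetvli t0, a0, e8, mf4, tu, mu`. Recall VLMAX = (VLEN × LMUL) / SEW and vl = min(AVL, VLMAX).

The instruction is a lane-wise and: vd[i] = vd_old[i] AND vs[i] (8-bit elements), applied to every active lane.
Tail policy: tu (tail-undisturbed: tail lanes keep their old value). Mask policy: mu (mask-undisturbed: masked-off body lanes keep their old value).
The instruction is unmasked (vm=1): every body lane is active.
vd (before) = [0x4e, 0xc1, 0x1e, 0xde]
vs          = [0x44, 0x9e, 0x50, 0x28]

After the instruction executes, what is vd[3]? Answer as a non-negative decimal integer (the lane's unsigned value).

lanes per group: 128·1/4/8 = 4
vl ← min(1, 4) = 1
[0] and(0x4e,0x44) = 0x44
[1] tail/keep = 0xc1
[2] tail/keep = 0x1e
[3] tail/keep = 0xde

vd[3] = 222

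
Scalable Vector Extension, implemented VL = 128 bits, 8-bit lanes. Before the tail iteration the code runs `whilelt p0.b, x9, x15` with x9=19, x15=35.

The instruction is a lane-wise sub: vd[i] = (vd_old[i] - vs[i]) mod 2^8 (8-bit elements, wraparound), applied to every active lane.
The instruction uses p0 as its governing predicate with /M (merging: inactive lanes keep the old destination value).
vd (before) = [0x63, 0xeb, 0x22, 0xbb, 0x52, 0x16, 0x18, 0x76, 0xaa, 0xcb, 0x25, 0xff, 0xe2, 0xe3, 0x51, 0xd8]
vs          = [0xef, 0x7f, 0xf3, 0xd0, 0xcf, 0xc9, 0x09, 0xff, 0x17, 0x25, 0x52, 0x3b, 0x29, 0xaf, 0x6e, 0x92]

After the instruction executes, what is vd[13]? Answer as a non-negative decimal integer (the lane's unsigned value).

vd[13] = 52

128-bit reg / 8-bit elem → 16 lanes
whilelt: lane j active iff 19+j < 35 → j < 16 → 16 active
lane  0: sub(0x63,0xef) ⇒ 0x74
lane  1: sub(0xeb,0x7f) ⇒ 0x6c
lane  2: sub(0x22,0xf3) ⇒ 0x2f
lane  3: sub(0xbb,0xd0) ⇒ 0xeb
lane  4: sub(0x52,0xcf) ⇒ 0x83
lane  5: sub(0x16,0xc9) ⇒ 0x4d
lane  6: sub(0x18,0x09) ⇒ 0x0f
lane  7: sub(0x76,0xff) ⇒ 0x77
lane  8: sub(0xaa,0x17) ⇒ 0x93
lane  9: sub(0xcb,0x25) ⇒ 0xa6
lane 10: sub(0x25,0x52) ⇒ 0xd3
lane 11: sub(0xff,0x3b) ⇒ 0xc4
lane 12: sub(0xe2,0x29) ⇒ 0xb9
lane 13: sub(0xe3,0xaf) ⇒ 0x34
lane 14: sub(0x51,0x6e) ⇒ 0xe3
lane 15: sub(0xd8,0x92) ⇒ 0x46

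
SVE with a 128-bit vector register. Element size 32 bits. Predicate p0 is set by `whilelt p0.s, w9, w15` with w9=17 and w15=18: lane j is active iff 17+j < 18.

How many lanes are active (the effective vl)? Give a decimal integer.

vl = 1

register lanes = 128/32 = 4
whilelt: lane j active iff 17+j < 18 → j < 1 → 1 active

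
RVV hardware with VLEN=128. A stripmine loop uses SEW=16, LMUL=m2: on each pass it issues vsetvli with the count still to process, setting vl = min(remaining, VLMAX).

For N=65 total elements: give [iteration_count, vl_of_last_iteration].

VLMAX = VLEN×LMUL/SEW = 128×2/16 = 16
65 elements at 16/iter → 5 passes, remainder 1 on the last

[iterations, last_vl] = [5, 1]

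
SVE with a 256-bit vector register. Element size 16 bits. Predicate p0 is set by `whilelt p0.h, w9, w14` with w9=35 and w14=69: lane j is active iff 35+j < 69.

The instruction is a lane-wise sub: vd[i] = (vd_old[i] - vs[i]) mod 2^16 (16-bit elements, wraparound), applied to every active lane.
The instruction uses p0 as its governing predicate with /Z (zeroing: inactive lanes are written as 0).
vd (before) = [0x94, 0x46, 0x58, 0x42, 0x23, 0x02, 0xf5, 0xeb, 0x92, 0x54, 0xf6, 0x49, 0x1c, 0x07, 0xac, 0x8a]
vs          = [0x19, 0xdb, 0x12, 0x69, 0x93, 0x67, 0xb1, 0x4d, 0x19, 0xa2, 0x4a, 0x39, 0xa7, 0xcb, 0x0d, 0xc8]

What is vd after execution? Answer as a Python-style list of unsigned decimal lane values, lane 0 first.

vd = [123, 65387, 70, 65497, 65424, 65435, 68, 158, 121, 65458, 172, 16, 65397, 65340, 159, 65474]

register lanes = 256/16 = 16
whilelt: lane j active iff 35+j < 69 → j < 34 → 16 active
[0] sub(0x94,0x19) = 0x7b
[1] sub(0x46,0xdb) = 0xff6b
[2] sub(0x58,0x12) = 0x46
[3] sub(0x42,0x69) = 0xffd9
[4] sub(0x23,0x93) = 0xff90
[5] sub(0x02,0x67) = 0xff9b
[6] sub(0xf5,0xb1) = 0x44
[7] sub(0xeb,0x4d) = 0x9e
[8] sub(0x92,0x19) = 0x79
[9] sub(0x54,0xa2) = 0xffb2
[10] sub(0xf6,0x4a) = 0xac
[11] sub(0x49,0x39) = 0x10
[12] sub(0x1c,0xa7) = 0xff75
[13] sub(0x07,0xcb) = 0xff3c
[14] sub(0xac,0x0d) = 0x9f
[15] sub(0x8a,0xc8) = 0xffc2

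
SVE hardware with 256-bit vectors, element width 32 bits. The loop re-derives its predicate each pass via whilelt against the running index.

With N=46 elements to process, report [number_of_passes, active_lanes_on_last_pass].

[iterations, last_vl] = [6, 6]

256-bit reg / 32-bit elem → 8 lanes
N=46: ⌈46/8⌉ = 6 iters; last vl = 46 − 5×8 = 6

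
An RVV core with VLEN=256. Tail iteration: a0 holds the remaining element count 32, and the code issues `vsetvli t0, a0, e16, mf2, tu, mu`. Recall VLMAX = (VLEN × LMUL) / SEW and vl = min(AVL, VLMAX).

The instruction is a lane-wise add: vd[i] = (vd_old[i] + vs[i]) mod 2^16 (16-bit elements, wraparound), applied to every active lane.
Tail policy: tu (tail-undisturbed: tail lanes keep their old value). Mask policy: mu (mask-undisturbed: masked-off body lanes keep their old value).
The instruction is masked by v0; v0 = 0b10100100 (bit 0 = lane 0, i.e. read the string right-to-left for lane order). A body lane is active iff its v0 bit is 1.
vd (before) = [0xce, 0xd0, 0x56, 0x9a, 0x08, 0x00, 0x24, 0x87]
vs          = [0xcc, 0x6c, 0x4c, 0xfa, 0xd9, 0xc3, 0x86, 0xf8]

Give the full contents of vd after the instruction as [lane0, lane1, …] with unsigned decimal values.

VLMAX = (256 × 1/2) / 16 = 8 lanes
vl = min(AVL, VLMAX) = min(32, 8) = 8
[0] mask-off/keep = 0xce
[1] mask-off/keep = 0xd0
[2] add(0x56,0x4c) = 0xa2
[3] mask-off/keep = 0x9a
[4] mask-off/keep = 0x08
[5] add(0x00,0xc3) = 0xc3
[6] mask-off/keep = 0x24
[7] add(0x87,0xf8) = 0x17f

vd = [206, 208, 162, 154, 8, 195, 36, 383]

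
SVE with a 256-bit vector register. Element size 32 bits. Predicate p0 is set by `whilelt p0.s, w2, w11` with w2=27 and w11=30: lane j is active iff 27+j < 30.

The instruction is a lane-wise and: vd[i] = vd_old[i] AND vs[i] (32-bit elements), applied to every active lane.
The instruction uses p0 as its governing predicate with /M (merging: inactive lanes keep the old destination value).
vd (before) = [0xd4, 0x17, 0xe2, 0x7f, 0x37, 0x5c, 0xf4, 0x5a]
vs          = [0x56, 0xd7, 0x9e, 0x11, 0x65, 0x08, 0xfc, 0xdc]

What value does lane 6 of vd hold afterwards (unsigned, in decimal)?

vd[6] = 244

256-bit reg / 32-bit elem → 8 lanes
whilelt: lane j active iff 27+j < 30 → j < 3 → 3 active
[0] and(0xd4,0x56) = 0x54
[1] and(0x17,0xd7) = 0x17
[2] and(0xe2,0x9e) = 0x82
[3] tail/keep = 0x7f
[4] tail/keep = 0x37
[5] tail/keep = 0x5c
[6] tail/keep = 0xf4
[7] tail/keep = 0x5a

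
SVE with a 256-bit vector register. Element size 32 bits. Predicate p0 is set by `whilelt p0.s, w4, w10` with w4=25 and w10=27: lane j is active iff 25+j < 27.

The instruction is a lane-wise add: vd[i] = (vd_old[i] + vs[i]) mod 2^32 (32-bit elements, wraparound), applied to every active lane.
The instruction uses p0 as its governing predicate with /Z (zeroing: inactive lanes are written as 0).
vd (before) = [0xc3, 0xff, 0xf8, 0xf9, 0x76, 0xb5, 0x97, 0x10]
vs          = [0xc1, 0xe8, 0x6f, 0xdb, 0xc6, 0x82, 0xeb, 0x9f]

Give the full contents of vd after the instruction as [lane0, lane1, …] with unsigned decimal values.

lane count: 256 div 32 = 8
p0[j] = (25+j < 27); true for j=0..1 → 2 lanes set
[0] add(0xc3,0xc1) = 0x184
[1] add(0xff,0xe8) = 0x1e7
[2] tail/zero = 0x00
[3] tail/zero = 0x00
[4] tail/zero = 0x00
[5] tail/zero = 0x00
[6] tail/zero = 0x00
[7] tail/zero = 0x00

vd = [388, 487, 0, 0, 0, 0, 0, 0]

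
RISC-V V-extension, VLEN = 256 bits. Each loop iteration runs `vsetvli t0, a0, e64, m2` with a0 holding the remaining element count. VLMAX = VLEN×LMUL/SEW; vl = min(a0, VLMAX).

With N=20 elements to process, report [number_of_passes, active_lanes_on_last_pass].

[iterations, last_vl] = [3, 4]

VLMAX = VLEN×LMUL/SEW = 256×2/64 = 8
iterations = ceil(20/8) = 3; final-pass vl = 4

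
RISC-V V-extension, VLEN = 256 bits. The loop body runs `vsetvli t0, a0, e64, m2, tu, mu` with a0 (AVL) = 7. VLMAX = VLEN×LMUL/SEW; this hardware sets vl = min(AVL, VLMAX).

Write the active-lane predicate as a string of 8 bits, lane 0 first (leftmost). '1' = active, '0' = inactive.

predicate = 11111110

VLMAX = (256 × 2) / 64 = 8 lanes
AVL=7 ≤ VLMAX=8, so vl = 7
bits (lane 0 leftmost): 11111110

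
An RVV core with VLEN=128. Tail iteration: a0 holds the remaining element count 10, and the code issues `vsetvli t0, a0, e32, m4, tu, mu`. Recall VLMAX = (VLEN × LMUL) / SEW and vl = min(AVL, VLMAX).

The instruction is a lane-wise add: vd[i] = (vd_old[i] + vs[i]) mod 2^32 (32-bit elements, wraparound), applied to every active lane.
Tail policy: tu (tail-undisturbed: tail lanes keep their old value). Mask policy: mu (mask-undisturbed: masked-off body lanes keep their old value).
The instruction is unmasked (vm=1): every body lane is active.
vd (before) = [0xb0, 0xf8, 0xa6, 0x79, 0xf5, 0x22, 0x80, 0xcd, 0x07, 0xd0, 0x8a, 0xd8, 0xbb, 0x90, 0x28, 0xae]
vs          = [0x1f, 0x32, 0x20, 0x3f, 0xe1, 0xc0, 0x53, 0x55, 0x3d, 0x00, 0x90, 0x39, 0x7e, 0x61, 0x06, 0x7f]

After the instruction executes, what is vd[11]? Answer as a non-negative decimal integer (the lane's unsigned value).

vd[11] = 216

VLMAX = VLEN×LMUL/SEW = 128×4/32 = 16
vl = min(AVL, VLMAX) = min(10, 16) = 10
vd[0] add(0xb0,0x1f) -> 0xcf
vd[1] add(0xf8,0x32) -> 0x12a
vd[2] add(0xa6,0x20) -> 0xc6
vd[3] add(0x79,0x3f) -> 0xb8
vd[4] add(0xf5,0xe1) -> 0x1d6
vd[5] add(0x22,0xc0) -> 0xe2
vd[6] add(0x80,0x53) -> 0xd3
vd[7] add(0xcd,0x55) -> 0x122
vd[8] add(0x07,0x3d) -> 0x44
vd[9] add(0xd0,0x00) -> 0xd0
vd[10] tail/keep -> 0x8a
vd[11] tail/keep -> 0xd8
vd[12] tail/keep -> 0xbb
vd[13] tail/keep -> 0x90
vd[14] tail/keep -> 0x28
vd[15] tail/keep -> 0xae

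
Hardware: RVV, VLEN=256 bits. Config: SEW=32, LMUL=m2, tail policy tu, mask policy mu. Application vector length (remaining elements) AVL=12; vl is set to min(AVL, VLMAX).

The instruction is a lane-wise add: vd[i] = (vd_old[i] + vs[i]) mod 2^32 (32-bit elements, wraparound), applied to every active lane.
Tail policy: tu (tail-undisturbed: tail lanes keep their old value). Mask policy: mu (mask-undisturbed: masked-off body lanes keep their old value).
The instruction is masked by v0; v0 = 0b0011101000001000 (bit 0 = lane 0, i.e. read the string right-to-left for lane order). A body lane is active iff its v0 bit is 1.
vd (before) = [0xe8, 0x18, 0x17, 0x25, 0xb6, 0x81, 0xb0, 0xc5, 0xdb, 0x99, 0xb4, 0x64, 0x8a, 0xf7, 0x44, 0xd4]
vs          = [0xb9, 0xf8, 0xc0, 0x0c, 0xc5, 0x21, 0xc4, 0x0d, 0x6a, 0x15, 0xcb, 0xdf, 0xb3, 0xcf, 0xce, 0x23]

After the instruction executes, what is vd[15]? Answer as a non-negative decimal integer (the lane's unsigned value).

vd[15] = 212

VLMAX = (256 × 2) / 32 = 16 lanes
vl = min(AVL, VLMAX) = min(12, 16) = 12
vd[0] mask-off/keep -> 0xe8
vd[1] mask-off/keep -> 0x18
vd[2] mask-off/keep -> 0x17
vd[3] add(0x25,0x0c) -> 0x31
vd[4] mask-off/keep -> 0xb6
vd[5] mask-off/keep -> 0x81
vd[6] mask-off/keep -> 0xb0
vd[7] mask-off/keep -> 0xc5
vd[8] mask-off/keep -> 0xdb
vd[9] add(0x99,0x15) -> 0xae
vd[10] mask-off/keep -> 0xb4
vd[11] add(0x64,0xdf) -> 0x143
vd[12] tail/keep -> 0x8a
vd[13] tail/keep -> 0xf7
vd[14] tail/keep -> 0x44
vd[15] tail/keep -> 0xd4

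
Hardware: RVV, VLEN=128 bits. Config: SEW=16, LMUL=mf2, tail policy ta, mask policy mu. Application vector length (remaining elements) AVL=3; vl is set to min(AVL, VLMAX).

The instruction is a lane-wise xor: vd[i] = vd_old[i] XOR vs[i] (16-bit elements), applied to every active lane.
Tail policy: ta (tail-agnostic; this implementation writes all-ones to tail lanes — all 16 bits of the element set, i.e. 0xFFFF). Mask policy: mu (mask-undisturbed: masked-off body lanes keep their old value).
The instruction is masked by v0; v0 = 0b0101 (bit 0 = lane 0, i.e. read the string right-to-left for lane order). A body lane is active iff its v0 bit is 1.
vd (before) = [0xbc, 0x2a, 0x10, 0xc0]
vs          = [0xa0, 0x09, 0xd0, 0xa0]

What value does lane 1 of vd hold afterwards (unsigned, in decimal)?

vd[1] = 42

lanes per group: 128·1/2/16 = 4
AVL=3 ≤ VLMAX=4, so vl = 3
lane  0: xor(0xbc,0xa0) ⇒ 0x1c
lane  1: mask-off/keep ⇒ 0x2a
lane  2: xor(0x10,0xd0) ⇒ 0xc0
lane  3: tail/ones ⇒ 0xffff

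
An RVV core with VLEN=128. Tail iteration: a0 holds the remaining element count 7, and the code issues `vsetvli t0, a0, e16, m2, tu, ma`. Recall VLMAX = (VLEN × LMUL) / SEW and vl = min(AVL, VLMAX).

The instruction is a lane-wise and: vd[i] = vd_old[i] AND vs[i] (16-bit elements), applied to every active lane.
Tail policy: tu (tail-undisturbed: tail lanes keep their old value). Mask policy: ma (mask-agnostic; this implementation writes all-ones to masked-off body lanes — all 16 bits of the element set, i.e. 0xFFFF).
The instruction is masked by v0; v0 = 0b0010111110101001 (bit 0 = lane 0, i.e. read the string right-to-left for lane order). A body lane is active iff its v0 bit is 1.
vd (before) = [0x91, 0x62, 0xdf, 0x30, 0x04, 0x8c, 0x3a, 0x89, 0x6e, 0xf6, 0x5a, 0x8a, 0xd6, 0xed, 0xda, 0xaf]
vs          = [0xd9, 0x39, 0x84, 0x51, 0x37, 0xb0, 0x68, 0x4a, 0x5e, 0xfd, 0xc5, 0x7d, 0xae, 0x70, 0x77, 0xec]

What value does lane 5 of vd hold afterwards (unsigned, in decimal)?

vd[5] = 128

VLMAX = VLEN×LMUL/SEW = 128×2/16 = 16
AVL=7 ≤ VLMAX=16, so vl = 7
  i=0: and(0x91,0xd9) → 145
  i=1: mask-off/ones → 65535
  i=2: mask-off/ones → 65535
  i=3: and(0x30,0x51) → 16
  i=4: mask-off/ones → 65535
  i=5: and(0x8c,0xb0) → 128
  i=6: mask-off/ones → 65535
  i=7: tail/keep → 137
  i=8: tail/keep → 110
  i=9: tail/keep → 246
  i=10: tail/keep → 90
  i=11: tail/keep → 138
  i=12: tail/keep → 214
  i=13: tail/keep → 237
  i=14: tail/keep → 218
  i=15: tail/keep → 175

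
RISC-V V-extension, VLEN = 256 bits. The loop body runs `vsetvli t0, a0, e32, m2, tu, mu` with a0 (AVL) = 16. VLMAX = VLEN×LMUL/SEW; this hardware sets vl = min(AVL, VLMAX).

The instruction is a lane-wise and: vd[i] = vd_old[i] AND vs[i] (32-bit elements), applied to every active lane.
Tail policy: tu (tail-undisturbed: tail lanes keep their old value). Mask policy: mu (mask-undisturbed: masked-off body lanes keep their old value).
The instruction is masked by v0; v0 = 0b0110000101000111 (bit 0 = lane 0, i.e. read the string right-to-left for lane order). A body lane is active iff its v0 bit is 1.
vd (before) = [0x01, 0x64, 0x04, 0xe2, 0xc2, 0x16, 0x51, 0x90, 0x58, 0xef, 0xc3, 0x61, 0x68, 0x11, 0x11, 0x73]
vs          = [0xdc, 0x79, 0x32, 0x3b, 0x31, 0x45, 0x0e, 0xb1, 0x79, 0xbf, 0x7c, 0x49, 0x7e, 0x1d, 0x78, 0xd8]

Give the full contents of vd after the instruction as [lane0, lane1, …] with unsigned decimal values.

vd = [0, 96, 0, 226, 194, 22, 0, 144, 88, 239, 195, 97, 104, 17, 16, 115]

lanes per group: 256·2/32 = 16
AVL=16 ≤ VLMAX=16, so vl = 16
  i=0: and(0x01,0xdc) → 0
  i=1: and(0x64,0x79) → 96
  i=2: and(0x04,0x32) → 0
  i=3: mask-off/keep → 226
  i=4: mask-off/keep → 194
  i=5: mask-off/keep → 22
  i=6: and(0x51,0x0e) → 0
  i=7: mask-off/keep → 144
  i=8: and(0x58,0x79) → 88
  i=9: mask-off/keep → 239
  i=10: mask-off/keep → 195
  i=11: mask-off/keep → 97
  i=12: mask-off/keep → 104
  i=13: and(0x11,0x1d) → 17
  i=14: and(0x11,0x78) → 16
  i=15: mask-off/keep → 115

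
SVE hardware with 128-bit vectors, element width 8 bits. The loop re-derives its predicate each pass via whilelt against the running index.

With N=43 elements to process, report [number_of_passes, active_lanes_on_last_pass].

128-bit reg / 8-bit elem → 16 lanes
N=43: ⌈43/16⌉ = 3 iters; last vl = 43 − 2×16 = 11

[iterations, last_vl] = [3, 11]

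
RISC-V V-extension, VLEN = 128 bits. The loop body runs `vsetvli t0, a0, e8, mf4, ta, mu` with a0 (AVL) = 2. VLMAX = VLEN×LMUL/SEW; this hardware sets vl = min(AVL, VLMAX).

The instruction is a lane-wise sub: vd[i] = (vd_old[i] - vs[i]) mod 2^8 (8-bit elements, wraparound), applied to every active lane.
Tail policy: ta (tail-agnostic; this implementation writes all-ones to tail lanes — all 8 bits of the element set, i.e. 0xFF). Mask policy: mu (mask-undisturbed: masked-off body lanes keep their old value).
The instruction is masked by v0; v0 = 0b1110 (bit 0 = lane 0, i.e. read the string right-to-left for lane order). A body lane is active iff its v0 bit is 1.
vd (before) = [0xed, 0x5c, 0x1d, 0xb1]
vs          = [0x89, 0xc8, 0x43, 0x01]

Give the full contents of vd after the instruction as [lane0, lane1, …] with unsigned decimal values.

VLMAX = (128 × 1/4) / 8 = 4 lanes
AVL=2 ≤ VLMAX=4, so vl = 2
[0] mask-off/keep = 0xed
[1] sub(0x5c,0xc8) = 0x94
[2] tail/ones = 0xff
[3] tail/ones = 0xff

vd = [237, 148, 255, 255]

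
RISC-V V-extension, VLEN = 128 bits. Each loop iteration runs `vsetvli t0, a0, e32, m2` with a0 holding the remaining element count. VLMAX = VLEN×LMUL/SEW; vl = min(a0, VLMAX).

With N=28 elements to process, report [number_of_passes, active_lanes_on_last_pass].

[iterations, last_vl] = [4, 4]

VLMAX = VLEN×LMUL/SEW = 128×2/32 = 8
28 elements at 8/iter → 4 passes, remainder 4 on the last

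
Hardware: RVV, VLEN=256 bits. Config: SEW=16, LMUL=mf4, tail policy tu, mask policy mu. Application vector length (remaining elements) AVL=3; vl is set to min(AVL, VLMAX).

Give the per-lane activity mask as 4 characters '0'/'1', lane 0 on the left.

VLMAX = VLEN×LMUL/SEW = 256×1/4/16 = 4
AVL=3 ≤ VLMAX=4, so vl = 3
bits (lane 0 leftmost): 1110

predicate = 1110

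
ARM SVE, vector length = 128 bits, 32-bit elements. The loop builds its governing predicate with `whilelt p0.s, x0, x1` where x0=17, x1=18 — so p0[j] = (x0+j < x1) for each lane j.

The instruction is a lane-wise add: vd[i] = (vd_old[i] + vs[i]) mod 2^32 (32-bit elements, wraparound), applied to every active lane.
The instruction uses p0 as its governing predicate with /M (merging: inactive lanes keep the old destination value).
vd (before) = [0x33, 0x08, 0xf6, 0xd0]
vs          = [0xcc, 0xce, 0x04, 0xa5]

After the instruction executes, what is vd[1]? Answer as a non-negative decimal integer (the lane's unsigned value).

vd[1] = 8

register lanes = 128/32 = 4
whilelt: lane j active iff 17+j < 18 → j < 1 → 1 active
vd[0] add(0x33,0xcc) -> 0xff
vd[1] tail/keep -> 0x08
vd[2] tail/keep -> 0xf6
vd[3] tail/keep -> 0xd0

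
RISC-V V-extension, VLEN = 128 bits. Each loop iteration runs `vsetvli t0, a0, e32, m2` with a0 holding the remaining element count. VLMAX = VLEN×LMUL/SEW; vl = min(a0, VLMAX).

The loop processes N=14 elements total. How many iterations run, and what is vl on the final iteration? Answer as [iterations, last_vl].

[iterations, last_vl] = [2, 6]

VLMAX = VLEN×LMUL/SEW = 128×2/32 = 8
14 elements at 8/iter → 2 passes, remainder 6 on the last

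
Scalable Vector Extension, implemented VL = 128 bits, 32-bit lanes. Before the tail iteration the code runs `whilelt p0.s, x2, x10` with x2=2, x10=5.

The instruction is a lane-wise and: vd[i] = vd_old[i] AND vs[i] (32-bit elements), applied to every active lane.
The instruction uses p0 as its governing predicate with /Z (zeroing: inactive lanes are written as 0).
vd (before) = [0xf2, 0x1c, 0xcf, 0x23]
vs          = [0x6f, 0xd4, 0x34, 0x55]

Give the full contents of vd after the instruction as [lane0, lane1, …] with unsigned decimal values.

register lanes = 128/32 = 4
p0[j] = (2+j < 5); true for j=0..2 → 3 lanes set
  i=0: and(0xf2,0x6f) → 98
  i=1: and(0x1c,0xd4) → 20
  i=2: and(0xcf,0x34) → 4
  i=3: tail/zero → 0

vd = [98, 20, 4, 0]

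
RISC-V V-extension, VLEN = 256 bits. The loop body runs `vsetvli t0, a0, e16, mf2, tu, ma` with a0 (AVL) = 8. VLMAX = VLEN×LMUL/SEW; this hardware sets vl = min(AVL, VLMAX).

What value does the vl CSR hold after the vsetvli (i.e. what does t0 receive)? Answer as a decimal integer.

vl = 8

VLMAX = VLEN×LMUL/SEW = 256×1/2/16 = 8
AVL=8 ≤ VLMAX=8, so vl = 8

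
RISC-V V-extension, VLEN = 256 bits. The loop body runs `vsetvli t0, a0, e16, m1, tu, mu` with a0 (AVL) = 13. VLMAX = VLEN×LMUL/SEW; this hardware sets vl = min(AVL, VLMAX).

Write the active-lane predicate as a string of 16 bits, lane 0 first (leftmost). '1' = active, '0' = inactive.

VLMAX = VLEN×LMUL/SEW = 256×1/16 = 16
AVL=13 ≤ VLMAX=16, so vl = 13
bits (lane 0 leftmost): 1111111111111000

predicate = 1111111111111000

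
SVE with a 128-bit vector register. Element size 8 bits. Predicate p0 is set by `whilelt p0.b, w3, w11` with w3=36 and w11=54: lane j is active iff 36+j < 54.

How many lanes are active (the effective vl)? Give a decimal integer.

vl = 16

128-bit reg / 8-bit elem → 16 lanes
active while 36+j < 54, i.e. j ∈ [0,18) capped at 16 ⇒ 16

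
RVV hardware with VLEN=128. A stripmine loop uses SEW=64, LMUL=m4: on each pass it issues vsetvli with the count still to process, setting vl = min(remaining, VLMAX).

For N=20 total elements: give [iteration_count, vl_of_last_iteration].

lanes per group: 128·4/64 = 8
N=20: ⌈20/8⌉ = 3 iters; last vl = 20 − 2×8 = 4

[iterations, last_vl] = [3, 4]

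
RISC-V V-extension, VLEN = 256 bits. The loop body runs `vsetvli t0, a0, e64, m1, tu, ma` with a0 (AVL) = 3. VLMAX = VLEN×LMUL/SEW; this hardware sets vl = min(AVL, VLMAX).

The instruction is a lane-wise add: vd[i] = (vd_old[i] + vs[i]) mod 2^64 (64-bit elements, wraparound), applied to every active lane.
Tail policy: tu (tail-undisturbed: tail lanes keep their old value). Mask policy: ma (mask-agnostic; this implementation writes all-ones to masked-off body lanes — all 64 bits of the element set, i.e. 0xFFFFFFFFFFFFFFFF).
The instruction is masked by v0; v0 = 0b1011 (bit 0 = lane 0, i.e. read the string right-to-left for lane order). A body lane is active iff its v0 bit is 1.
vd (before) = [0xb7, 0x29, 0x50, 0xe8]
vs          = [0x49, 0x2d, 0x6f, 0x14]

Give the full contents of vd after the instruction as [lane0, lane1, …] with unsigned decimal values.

vd = [256, 86, 18446744073709551615, 232]

lanes per group: 256·1/64 = 4
vl ← min(3, 4) = 3
[0] add(0xb7,0x49) = 0x100
[1] add(0x29,0x2d) = 0x56
[2] mask-off/ones = 0xffffffffffffffff
[3] tail/keep = 0xe8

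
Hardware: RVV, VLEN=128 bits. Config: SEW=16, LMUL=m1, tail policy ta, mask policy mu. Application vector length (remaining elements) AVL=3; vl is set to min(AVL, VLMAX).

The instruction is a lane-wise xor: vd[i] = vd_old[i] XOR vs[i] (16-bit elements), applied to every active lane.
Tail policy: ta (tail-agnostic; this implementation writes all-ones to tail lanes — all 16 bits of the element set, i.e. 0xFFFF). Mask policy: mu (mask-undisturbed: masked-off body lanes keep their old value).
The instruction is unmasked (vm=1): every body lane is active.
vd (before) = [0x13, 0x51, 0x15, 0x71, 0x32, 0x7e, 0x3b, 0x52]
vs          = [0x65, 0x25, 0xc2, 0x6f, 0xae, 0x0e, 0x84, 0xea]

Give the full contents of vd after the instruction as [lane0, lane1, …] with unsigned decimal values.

vd = [118, 116, 215, 65535, 65535, 65535, 65535, 65535]

lanes per group: 128·1/16 = 8
vl = min(AVL, VLMAX) = min(3, 8) = 3
  i=0: xor(0x13,0x65) → 118
  i=1: xor(0x51,0x25) → 116
  i=2: xor(0x15,0xc2) → 215
  i=3: tail/ones → 65535
  i=4: tail/ones → 65535
  i=5: tail/ones → 65535
  i=6: tail/ones → 65535
  i=7: tail/ones → 65535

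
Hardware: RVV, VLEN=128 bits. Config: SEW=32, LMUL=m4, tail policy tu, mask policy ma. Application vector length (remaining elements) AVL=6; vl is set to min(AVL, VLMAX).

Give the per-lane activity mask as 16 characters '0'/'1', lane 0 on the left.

predicate = 1111110000000000

VLMAX = (128 × 4) / 32 = 16 lanes
AVL=6 ≤ VLMAX=16, so vl = 6
bits (lane 0 leftmost): 1111110000000000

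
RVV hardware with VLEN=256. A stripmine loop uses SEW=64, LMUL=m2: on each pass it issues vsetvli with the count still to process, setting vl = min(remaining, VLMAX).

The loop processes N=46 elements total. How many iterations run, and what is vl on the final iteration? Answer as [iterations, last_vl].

VLMAX = VLEN×LMUL/SEW = 256×2/64 = 8
N=46: ⌈46/8⌉ = 6 iters; last vl = 46 − 5×8 = 6

[iterations, last_vl] = [6, 6]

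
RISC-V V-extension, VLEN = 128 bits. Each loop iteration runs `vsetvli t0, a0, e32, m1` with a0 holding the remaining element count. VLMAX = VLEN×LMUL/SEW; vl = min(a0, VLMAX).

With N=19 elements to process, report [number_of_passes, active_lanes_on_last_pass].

VLMAX = VLEN×LMUL/SEW = 128×1/32 = 4
iterations = ceil(19/4) = 5; final-pass vl = 3

[iterations, last_vl] = [5, 3]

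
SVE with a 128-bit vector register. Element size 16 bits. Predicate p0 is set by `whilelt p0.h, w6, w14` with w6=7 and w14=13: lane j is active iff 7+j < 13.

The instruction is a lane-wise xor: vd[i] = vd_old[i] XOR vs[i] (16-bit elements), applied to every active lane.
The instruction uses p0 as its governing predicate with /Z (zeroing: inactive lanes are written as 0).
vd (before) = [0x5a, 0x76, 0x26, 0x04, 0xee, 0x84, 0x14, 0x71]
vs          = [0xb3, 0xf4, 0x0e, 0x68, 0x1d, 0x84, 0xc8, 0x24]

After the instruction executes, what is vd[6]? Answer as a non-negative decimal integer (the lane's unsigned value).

128-bit reg / 16-bit elem → 8 lanes
whilelt: lane j active iff 7+j < 13 → j < 6 → 6 active
vd[0] xor(0x5a,0xb3) -> 0xe9
vd[1] xor(0x76,0xf4) -> 0x82
vd[2] xor(0x26,0x0e) -> 0x28
vd[3] xor(0x04,0x68) -> 0x6c
vd[4] xor(0xee,0x1d) -> 0xf3
vd[5] xor(0x84,0x84) -> 0x00
vd[6] tail/zero -> 0x00
vd[7] tail/zero -> 0x00

vd[6] = 0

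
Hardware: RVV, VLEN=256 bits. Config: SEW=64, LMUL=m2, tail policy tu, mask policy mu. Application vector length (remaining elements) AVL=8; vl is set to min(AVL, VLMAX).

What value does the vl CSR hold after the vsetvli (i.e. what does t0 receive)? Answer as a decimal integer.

VLMAX = VLEN×LMUL/SEW = 256×2/64 = 8
vl ← min(8, 8) = 8

vl = 8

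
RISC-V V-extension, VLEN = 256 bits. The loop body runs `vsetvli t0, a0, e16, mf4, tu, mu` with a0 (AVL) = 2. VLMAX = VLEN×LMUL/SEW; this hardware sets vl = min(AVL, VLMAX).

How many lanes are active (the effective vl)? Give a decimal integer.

vl = 2

VLMAX = VLEN×LMUL/SEW = 256×1/4/16 = 4
vl ← min(2, 4) = 2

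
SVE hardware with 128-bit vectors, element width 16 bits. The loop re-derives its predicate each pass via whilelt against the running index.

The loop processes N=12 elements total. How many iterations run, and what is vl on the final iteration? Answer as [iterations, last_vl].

128-bit reg / 16-bit elem → 8 lanes
N=12: ⌈12/8⌉ = 2 iters; last vl = 12 − 1×8 = 4

[iterations, last_vl] = [2, 4]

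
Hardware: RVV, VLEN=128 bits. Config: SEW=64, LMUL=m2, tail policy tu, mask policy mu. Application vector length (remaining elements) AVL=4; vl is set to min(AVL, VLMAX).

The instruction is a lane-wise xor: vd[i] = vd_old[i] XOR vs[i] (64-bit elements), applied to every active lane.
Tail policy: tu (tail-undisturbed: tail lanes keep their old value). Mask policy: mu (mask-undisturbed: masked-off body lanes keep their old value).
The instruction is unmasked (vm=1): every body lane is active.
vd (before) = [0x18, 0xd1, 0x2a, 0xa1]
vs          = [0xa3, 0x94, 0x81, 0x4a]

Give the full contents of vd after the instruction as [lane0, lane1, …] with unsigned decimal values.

vd = [187, 69, 171, 235]

lanes per group: 128·2/64 = 4
vl ← min(4, 4) = 4
vd[0] xor(0x18,0xa3) -> 0xbb
vd[1] xor(0xd1,0x94) -> 0x45
vd[2] xor(0x2a,0x81) -> 0xab
vd[3] xor(0xa1,0x4a) -> 0xeb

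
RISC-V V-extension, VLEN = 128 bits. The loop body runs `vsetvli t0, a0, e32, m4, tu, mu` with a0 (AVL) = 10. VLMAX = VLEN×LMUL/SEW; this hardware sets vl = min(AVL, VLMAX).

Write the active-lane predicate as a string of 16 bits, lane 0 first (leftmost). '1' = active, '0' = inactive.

VLMAX = (128 × 4) / 32 = 16 lanes
vl ← min(10, 16) = 10
bits (lane 0 leftmost): 1111111111000000

predicate = 1111111111000000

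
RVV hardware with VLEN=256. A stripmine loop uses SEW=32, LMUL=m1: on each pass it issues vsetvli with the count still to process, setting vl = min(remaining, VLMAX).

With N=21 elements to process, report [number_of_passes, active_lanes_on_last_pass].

[iterations, last_vl] = [3, 5]

lanes per group: 256·1/32 = 8
iterations = ceil(21/8) = 3; final-pass vl = 5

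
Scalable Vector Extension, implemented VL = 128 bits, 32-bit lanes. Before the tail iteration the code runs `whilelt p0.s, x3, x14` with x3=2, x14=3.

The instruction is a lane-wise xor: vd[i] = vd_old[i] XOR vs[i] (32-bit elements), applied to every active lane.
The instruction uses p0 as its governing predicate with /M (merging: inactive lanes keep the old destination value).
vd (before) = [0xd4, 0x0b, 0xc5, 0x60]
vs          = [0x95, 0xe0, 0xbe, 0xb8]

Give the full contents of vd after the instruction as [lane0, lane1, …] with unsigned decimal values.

128-bit reg / 32-bit elem → 4 lanes
p0[j] = (2+j < 3); true for j=0..0 → 1 lanes set
[0] xor(0xd4,0x95) = 0x41
[1] tail/keep = 0x0b
[2] tail/keep = 0xc5
[3] tail/keep = 0x60

vd = [65, 11, 197, 96]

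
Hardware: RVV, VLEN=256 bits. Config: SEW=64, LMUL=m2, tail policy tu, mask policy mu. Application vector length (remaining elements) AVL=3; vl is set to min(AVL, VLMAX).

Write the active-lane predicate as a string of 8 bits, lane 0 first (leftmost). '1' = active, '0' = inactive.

VLMAX = (256 × 2) / 64 = 8 lanes
vl ← min(3, 8) = 3
bits (lane 0 leftmost): 11100000

predicate = 11100000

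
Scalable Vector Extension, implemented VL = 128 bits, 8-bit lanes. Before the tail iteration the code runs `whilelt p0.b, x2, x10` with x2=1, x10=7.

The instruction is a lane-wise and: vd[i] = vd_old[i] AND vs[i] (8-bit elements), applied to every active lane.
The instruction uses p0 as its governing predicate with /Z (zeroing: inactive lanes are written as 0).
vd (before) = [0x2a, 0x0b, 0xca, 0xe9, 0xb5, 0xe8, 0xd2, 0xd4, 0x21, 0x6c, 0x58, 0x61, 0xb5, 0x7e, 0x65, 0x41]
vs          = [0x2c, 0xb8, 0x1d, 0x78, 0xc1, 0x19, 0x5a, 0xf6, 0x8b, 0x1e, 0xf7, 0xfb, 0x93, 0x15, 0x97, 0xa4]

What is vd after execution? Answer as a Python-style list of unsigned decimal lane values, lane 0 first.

lane count: 128 div 8 = 16
p0[j] = (1+j < 7); true for j=0..5 → 6 lanes set
vd[0] and(0x2a,0x2c) -> 0x28
vd[1] and(0x0b,0xb8) -> 0x08
vd[2] and(0xca,0x1d) -> 0x08
vd[3] and(0xe9,0x78) -> 0x68
vd[4] and(0xb5,0xc1) -> 0x81
vd[5] and(0xe8,0x19) -> 0x08
vd[6] tail/zero -> 0x00
vd[7] tail/zero -> 0x00
vd[8] tail/zero -> 0x00
vd[9] tail/zero -> 0x00
vd[10] tail/zero -> 0x00
vd[11] tail/zero -> 0x00
vd[12] tail/zero -> 0x00
vd[13] tail/zero -> 0x00
vd[14] tail/zero -> 0x00
vd[15] tail/zero -> 0x00

vd = [40, 8, 8, 104, 129, 8, 0, 0, 0, 0, 0, 0, 0, 0, 0, 0]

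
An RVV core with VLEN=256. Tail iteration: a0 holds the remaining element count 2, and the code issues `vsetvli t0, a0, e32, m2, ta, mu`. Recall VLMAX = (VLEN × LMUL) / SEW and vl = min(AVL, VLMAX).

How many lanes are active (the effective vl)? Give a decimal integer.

VLMAX = VLEN×LMUL/SEW = 256×2/32 = 16
AVL=2 ≤ VLMAX=16, so vl = 2

vl = 2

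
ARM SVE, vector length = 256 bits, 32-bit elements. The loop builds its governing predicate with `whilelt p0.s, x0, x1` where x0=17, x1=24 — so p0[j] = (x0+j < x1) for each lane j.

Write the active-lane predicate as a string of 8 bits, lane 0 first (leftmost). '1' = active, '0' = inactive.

predicate = 11111110

register lanes = 256/32 = 8
whilelt: lane j active iff 17+j < 24 → j < 7 → 7 active
bits (lane 0 leftmost): 11111110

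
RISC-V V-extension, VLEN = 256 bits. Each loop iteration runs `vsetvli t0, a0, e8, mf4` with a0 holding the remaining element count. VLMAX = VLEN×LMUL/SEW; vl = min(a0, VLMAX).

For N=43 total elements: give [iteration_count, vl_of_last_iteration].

[iterations, last_vl] = [6, 3]

VLMAX = VLEN×LMUL/SEW = 256×1/4/8 = 8
N=43: ⌈43/8⌉ = 6 iters; last vl = 43 − 5×8 = 3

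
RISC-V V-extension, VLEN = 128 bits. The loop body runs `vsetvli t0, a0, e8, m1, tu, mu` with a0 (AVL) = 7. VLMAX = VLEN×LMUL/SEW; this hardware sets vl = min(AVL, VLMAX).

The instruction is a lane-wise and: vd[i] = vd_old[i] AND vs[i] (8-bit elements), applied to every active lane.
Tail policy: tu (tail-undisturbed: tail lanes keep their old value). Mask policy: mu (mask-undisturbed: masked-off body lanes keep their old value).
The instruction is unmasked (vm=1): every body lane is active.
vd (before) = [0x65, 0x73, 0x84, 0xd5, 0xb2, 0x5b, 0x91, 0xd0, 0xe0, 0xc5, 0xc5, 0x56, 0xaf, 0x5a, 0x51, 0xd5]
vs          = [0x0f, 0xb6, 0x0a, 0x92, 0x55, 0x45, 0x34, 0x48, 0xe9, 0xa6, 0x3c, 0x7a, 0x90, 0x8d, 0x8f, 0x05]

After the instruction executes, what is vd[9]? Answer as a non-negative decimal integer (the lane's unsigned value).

lanes per group: 128·1/8 = 16
vl = min(AVL, VLMAX) = min(7, 16) = 7
  i=0: and(0x65,0x0f) → 5
  i=1: and(0x73,0xb6) → 50
  i=2: and(0x84,0x0a) → 0
  i=3: and(0xd5,0x92) → 144
  i=4: and(0xb2,0x55) → 16
  i=5: and(0x5b,0x45) → 65
  i=6: and(0x91,0x34) → 16
  i=7: tail/keep → 208
  i=8: tail/keep → 224
  i=9: tail/keep → 197
  i=10: tail/keep → 197
  i=11: tail/keep → 86
  i=12: tail/keep → 175
  i=13: tail/keep → 90
  i=14: tail/keep → 81
  i=15: tail/keep → 213

vd[9] = 197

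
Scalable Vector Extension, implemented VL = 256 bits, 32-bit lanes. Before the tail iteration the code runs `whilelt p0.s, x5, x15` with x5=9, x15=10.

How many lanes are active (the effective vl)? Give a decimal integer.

register lanes = 256/32 = 8
active while 9+j < 10, i.e. j ∈ [0,1) capped at 8 ⇒ 1

vl = 1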